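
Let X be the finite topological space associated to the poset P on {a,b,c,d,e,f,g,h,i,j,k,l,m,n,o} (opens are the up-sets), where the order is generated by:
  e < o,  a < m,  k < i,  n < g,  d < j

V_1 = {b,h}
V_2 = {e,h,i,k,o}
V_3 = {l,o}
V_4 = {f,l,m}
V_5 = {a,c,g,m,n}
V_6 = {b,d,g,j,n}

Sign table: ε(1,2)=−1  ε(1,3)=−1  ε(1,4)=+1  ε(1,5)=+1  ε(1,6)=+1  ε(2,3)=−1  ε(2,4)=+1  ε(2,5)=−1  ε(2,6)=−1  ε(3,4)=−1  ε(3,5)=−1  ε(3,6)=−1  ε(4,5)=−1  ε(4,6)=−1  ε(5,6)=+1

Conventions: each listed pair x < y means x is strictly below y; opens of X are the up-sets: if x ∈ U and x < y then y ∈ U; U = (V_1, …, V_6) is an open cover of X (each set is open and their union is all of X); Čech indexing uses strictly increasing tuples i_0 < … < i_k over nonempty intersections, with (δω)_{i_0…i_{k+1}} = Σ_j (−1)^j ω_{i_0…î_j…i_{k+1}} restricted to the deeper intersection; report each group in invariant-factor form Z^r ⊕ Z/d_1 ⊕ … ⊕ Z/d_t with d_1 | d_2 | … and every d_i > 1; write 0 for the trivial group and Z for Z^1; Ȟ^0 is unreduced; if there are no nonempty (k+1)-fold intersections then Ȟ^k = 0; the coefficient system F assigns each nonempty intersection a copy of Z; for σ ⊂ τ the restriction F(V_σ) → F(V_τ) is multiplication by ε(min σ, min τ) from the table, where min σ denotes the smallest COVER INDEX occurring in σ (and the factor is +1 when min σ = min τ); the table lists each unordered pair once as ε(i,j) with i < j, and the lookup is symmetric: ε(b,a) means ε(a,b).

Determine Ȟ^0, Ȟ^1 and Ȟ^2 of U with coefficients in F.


Ȟ^0 ≅ Z, Ȟ^1 ≅ Z, Ȟ^2 ≅ 0

nerve of the cover:
  V12={h} V16={b} V23={o} V34={l} V45={m} V56={g,n}
C dims 6,6; δ0: rk 5, SNF 1^5
Ȟ^0 = (6 − 5) − 0 = 1, so Ȟ^0 ≅ Z
Ȟ^1 = (6 − 0) − 5 = 1, so Ȟ^1 ≅ Z
Ȟ^2 = (0 − 0) − 0 = 0, so Ȟ^2 ≅ 0


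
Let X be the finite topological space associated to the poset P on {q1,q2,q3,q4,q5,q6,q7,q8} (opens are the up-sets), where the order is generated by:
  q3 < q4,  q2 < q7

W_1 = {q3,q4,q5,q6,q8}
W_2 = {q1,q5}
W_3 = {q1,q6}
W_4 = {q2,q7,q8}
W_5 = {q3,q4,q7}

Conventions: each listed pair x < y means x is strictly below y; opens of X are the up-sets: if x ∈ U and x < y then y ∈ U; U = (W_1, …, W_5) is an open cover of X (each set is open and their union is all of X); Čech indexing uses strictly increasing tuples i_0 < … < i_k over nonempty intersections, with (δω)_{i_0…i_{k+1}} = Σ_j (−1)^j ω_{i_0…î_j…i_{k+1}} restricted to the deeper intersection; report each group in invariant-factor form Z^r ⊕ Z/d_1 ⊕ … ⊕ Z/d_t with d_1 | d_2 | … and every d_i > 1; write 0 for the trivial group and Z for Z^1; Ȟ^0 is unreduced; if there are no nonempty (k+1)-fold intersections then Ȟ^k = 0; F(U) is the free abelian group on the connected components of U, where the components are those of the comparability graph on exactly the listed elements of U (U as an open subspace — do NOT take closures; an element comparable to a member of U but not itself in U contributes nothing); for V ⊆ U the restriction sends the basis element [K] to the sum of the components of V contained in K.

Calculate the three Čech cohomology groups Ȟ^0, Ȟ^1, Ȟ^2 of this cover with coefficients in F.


Ȟ^0 ≅ Z^6, Ȟ^1 ≅ 0 and Ȟ^2 ≅ 0

nonempty overlaps:
  W12={q5} W13={q6} W14={q8} W15={q3,q4} W23={q1} W45={q7}
components per intersection:
  W1: {q3,q4} {q5} {q6} {q8}
  W2: {q1} {q5}
  W3: {q1} {q6}
  W4: {q2,q7} {q8}
  W5: {q3,q4} {q7}
  W12: {q5}
  W13: {q6}
  W14: {q8}
  W15: {q3,q4}
  W23: {q1}
  W45: {q7}
C dims 12,6; δ0: rk 6, SNF 1^6
degree 0: 12−6−0 = 6 → Ȟ^0 ≅ Z^6
degree 1: 6−0−6 = 0 → Ȟ^1 ≅ 0
degree 2: 0−0−0 = 0 → Ȟ^2 ≅ 0


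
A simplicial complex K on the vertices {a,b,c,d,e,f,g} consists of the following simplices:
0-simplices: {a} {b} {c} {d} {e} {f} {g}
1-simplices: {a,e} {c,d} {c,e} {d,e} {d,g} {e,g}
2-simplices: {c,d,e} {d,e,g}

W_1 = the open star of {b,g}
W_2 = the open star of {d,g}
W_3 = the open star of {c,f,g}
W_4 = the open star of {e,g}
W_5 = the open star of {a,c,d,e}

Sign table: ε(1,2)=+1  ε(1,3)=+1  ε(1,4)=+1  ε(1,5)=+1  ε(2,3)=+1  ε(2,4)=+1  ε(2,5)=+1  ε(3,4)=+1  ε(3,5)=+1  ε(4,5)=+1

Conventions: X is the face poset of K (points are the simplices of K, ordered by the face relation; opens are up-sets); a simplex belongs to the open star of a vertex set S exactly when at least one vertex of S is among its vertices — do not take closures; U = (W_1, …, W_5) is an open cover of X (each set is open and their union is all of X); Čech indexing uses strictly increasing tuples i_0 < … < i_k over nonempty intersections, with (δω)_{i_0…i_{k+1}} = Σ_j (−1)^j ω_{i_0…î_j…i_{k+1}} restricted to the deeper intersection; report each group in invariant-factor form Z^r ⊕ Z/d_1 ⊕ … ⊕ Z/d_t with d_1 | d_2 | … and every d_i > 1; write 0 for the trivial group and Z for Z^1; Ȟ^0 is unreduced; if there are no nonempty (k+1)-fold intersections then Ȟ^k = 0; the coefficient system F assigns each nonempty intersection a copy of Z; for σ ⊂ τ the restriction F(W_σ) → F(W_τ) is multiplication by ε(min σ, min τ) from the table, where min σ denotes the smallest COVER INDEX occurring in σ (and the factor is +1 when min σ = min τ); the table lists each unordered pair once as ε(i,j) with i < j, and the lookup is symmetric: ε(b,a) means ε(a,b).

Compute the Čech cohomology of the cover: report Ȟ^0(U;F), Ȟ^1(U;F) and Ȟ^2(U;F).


Ȟ^0 = Z, Ȟ^1 = 0 and Ȟ^2 = 0

cover nerve:
  W1={{b},{g},{d,g},{e,g},{d,e,g}} W2={{d},{g},{c,d},{d,e},{d,g},{e,g},{c,d,e},{d,e,g}} W3={{c},{f},{g},{c,d},{c,e},{d,g},{e,g},{c,d,e},{d,e,g}} W4={{e},{g},{a,e},{c,e},{d,e},{d,g},{e,g},{c,d,e},{d,e,g}} W5={{a},{c},{d},{e},{a,e},{c,d},{c,e},{d,e},{d,g},{e,g},{c,d,e},{d,e,g}}
  W12={{g},{d,g},{e,g},{d,e,g}} W13={{g},{d,g},{e,g},{d,e,g}} W14={{g},{d,g},{e,g},{d,e,g}} W15={{d,g},{e,g},{d,e,g}} W23={{g},{c,d},{d,g},{e,g},{c,d,e},{d,e,g}} W24={{g},{d,e},{d,g},{e,g},{c,d,e},{d,e,g}} W25={{d},{c,d},{d,e},{d,g},{e,g},{c,d,e},{d,e,g}} W34={{g},{c,e},{d,g},{e,g},{c,d,e},{d,e,g}} W35={{c},{c,d},{c,e},{d,g},{e,g},{c,d,e},{d,e,g}} W45={{e},{a,e},{c,e},{d,e},{d,g},{e,g},{c,d,e},{d,e,g}}
  W123={{g},{d,g},{e,g},{d,e,g}} W124={{g},{d,g},{e,g},{d,e,g}} W125={{d,g},{e,g},{d,e,g}} W134={{g},{d,g},{e,g},{d,e,g}} W135={{d,g},{e,g},{d,e,g}} W145={{d,g},{e,g},{d,e,g}} W234={{g},{d,g},{e,g},{c,d,e},{d,e,g}} W235={{c,d},{d,g},{e,g},{c,d,e},{d,e,g}} W245={{d,e},{d,g},{e,g},{c,d,e},{d,e,g}} W345={{c,e},{d,g},{e,g},{c,d,e},{d,e,g}}
  W1234={{g},{d,g},{e,g},{d,e,g}} W1235={{d,g},{e,g},{d,e,g}} W1245={{d,g},{e,g},{d,e,g}} W1345={{d,g},{e,g},{d,e,g}} W2345={{d,g},{e,g},{c,d,e},{d,e,g}}
  W12345={{d,g},{e,g},{d,e,g}}
C dims 5,10,10,5; δ0: rk 4, SNF 1^4; δ1: rk 6, SNF 1^6; δ2: rk 4, SNF 1^4
Ȟ^0: (5−4)−0=1 ⇒ Z
Ȟ^1: (10−6)−4=0 ⇒ 0
Ȟ^2: (10−4)−6=0 ⇒ 0


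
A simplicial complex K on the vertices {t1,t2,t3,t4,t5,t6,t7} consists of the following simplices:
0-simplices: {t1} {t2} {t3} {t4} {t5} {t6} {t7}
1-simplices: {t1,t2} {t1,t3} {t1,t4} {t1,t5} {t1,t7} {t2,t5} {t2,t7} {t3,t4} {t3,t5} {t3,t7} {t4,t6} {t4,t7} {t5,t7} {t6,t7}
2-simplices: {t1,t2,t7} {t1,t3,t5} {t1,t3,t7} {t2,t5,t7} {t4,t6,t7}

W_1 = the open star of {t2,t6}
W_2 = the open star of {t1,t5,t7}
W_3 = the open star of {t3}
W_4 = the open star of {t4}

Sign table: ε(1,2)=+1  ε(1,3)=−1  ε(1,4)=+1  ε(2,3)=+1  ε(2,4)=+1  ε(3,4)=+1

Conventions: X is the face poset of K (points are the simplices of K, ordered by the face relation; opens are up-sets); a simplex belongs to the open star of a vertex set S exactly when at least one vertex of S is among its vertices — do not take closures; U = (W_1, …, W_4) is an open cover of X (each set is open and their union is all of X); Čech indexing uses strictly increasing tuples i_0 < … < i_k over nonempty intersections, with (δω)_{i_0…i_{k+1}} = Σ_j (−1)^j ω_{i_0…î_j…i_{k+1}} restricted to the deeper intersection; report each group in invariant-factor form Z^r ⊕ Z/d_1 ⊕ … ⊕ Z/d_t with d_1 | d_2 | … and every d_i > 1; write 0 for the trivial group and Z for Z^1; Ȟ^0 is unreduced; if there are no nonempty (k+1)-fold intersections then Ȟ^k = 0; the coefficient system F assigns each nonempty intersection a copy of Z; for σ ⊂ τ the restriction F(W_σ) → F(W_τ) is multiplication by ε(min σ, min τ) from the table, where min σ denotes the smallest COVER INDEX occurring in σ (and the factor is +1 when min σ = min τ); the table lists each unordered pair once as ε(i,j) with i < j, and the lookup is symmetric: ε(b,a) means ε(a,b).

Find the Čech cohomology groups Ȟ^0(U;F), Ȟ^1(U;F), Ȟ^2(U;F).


Ȟ^0 ≅ Z, Ȟ^1 ≅ Z and Ȟ^2 ≅ 0

cover nerve:
  W1={{t2},{t6},{t1,t2},{t2,t5},{t2,t7},{t4,t6},{t6,t7},{t1,t2,t7},{t2,t5,t7},{t4,t6,t7}} W2={{t1},{t5},{t7},{t1,t2},{t1,t3},{t1,t4},{t1,t5},{t1,t7},{t2,t5},{t2,t7},{t3,t5},{t3,t7},{t4,t7},{t5,t7},{t6,t7},{t1,t2,t7},{t1,t3,t5},{t1,t3,t7},{t2,t5,t7},{t4,t6,t7}} W3={{t3},{t1,t3},{t3,t4},{t3,t5},{t3,t7},{t1,t3,t5},{t1,t3,t7}} W4={{t4},{t1,t4},{t3,t4},{t4,t6},{t4,t7},{t4,t6,t7}}
  W12={{t1,t2},{t2,t5},{t2,t7},{t6,t7},{t1,t2,t7},{t2,t5,t7},{t4,t6,t7}} W14={{t4,t6},{t4,t6,t7}} W23={{t1,t3},{t3,t5},{t3,t7},{t1,t3,t5},{t1,t3,t7}} W24={{t1,t4},{t4,t7},{t4,t6,t7}} W34={{t3,t4}}
  W124={{t4,t6,t7}}
C dims 4,5,1; δ0: rk 3, SNF 1^3; δ1: rk 1, SNF 1^1
Ȟ^0: (4−3)−0=1 ⇒ Z
Ȟ^1: (5−1)−3=1 ⇒ Z
Ȟ^2: (1−0)−1=0 ⇒ 0


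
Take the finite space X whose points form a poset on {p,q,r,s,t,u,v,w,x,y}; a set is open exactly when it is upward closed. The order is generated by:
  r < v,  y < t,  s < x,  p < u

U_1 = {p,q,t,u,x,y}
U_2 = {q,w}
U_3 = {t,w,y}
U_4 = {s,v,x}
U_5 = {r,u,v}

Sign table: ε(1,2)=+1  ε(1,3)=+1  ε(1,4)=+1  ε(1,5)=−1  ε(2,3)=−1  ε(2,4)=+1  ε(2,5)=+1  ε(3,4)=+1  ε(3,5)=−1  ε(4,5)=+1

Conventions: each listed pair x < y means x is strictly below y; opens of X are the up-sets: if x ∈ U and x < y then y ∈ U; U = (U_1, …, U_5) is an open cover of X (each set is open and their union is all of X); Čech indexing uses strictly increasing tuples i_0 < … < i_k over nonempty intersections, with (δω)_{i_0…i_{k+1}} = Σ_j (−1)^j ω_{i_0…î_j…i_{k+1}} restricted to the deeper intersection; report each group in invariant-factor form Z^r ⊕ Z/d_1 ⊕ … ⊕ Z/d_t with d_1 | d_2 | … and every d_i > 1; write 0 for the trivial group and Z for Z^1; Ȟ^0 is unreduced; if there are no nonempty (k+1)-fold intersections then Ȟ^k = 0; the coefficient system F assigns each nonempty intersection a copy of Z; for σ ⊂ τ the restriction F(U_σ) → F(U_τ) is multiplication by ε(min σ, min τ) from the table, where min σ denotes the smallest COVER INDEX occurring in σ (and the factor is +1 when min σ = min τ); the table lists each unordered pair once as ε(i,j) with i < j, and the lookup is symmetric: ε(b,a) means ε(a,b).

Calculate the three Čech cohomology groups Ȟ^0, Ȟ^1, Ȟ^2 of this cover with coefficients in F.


nerve of the cover:
  U12={q} U13={t,y} U14={x} U15={u} U23={w} U45={v}
C dims 5,6; δ0: rk 5, SNF 1^4·2
Ȟ^0 = (5 − 5) − 0 = 0, so Ȟ^0 ≅ 0
Ȟ^1 = (6 − 0) − 5 = 1 plus torsion [2], so Ȟ^1 ≅ Z ⊕ Z/2
Ȟ^2 = (0 − 0) − 0 = 0, so Ȟ^2 ≅ 0

Ȟ^0(U;F) ≅ 0,  Ȟ^1(U;F) ≅ Z ⊕ Z/2,  Ȟ^2(U;F) ≅ 0


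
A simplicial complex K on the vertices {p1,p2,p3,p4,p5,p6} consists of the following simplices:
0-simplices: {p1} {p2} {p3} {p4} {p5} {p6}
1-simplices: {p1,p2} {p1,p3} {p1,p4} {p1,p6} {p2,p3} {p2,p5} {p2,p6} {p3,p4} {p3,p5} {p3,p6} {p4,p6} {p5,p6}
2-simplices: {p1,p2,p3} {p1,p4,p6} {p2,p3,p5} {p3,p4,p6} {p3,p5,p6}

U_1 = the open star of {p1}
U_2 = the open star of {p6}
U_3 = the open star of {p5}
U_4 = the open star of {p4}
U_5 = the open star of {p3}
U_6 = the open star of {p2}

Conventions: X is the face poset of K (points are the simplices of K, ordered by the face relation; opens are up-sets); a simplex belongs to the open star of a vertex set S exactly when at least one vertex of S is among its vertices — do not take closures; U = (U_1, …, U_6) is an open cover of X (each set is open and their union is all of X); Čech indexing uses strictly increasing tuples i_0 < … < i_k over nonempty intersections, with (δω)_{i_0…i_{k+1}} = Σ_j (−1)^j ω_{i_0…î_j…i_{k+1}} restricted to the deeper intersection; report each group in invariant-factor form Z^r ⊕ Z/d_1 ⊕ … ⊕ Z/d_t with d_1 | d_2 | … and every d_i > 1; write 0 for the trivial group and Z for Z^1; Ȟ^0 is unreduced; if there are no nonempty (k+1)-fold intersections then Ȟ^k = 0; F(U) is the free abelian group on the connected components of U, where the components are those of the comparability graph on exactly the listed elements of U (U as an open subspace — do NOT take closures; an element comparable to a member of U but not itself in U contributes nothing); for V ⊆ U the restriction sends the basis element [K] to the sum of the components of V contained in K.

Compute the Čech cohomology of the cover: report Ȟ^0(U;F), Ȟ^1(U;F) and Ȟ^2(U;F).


nerve of the cover:
  U1={{p1},{p1,p2},{p1,p3},{p1,p4},{p1,p6},{p1,p2,p3},{p1,p4,p6}} U2={{p6},{p1,p6},{p2,p6},{p3,p6},{p4,p6},{p5,p6},{p1,p4,p6},{p3,p4,p6},{p3,p5,p6}} U3={{p5},{p2,p5},{p3,p5},{p5,p6},{p2,p3,p5},{p3,p5,p6}} U4={{p4},{p1,p4},{p3,p4},{p4,p6},{p1,p4,p6},{p3,p4,p6}} U5={{p3},{p1,p3},{p2,p3},{p3,p4},{p3,p5},{p3,p6},{p1,p2,p3},{p2,p3,p5},{p3,p4,p6},{p3,p5,p6}} U6={{p2},{p1,p2},{p2,p3},{p2,p5},{p2,p6},{p1,p2,p3},{p2,p3,p5}}
  U12={{p1,p6},{p1,p4,p6}} U14={{p1,p4},{p1,p4,p6}} U15={{p1,p3},{p1,p2,p3}} U16={{p1,p2},{p1,p2,p3}} U23={{p5,p6},{p3,p5,p6}} U24={{p4,p6},{p1,p4,p6},{p3,p4,p6}} U25={{p3,p6},{p3,p4,p6},{p3,p5,p6}} U26={{p2,p6}} U35={{p3,p5},{p2,p3,p5},{p3,p5,p6}} U36={{p2,p5},{p2,p3,p5}} U45={{p3,p4},{p3,p4,p6}} U56={{p2,p3},{p1,p2,p3},{p2,p3,p5}}
  U124={{p1,p4,p6}} U156={{p1,p2,p3}} U235={{p3,p5,p6}} U245={{p3,p4,p6}} U356={{p2,p3,p5}}
components per intersection:
  U1: {{p1},{p1,p2},{p1,p3},{p1,p4},{p1,p6},{p1,p2,p3},{p1,p4,p6}}
  U2: {{p6},{p1,p6},{p2,p6},{p3,p6},{p4,p6},{p5,p6},{p1,p4,p6},{p3,p4,p6},{p3,p5,p6}}
  U3: {{p5},{p2,p5},{p3,p5},{p5,p6},{p2,p3,p5},{p3,p5,p6}}
  U4: {{p4},{p1,p4},{p3,p4},{p4,p6},{p1,p4,p6},{p3,p4,p6}}
  U5: {{p3},{p1,p3},{p2,p3},{p3,p4},{p3,p5},{p3,p6},{p1,p2,p3},{p2,p3,p5},{p3,p4,p6},{p3,p5,p6}}
  U6: {{p2},{p1,p2},{p2,p3},{p2,p5},{p2,p6},{p1,p2,p3},{p2,p3,p5}}
  U12: {{p1,p6},{p1,p4,p6}}
  U14: {{p1,p4},{p1,p4,p6}}
  U15: {{p1,p3},{p1,p2,p3}}
  U16: {{p1,p2},{p1,p2,p3}}
  U23: {{p5,p6},{p3,p5,p6}}
  U24: {{p4,p6},{p1,p4,p6},{p3,p4,p6}}
  U25: {{p3,p6},{p3,p4,p6},{p3,p5,p6}}
  U26: {{p2,p6}}
  U35: {{p3,p5},{p2,p3,p5},{p3,p5,p6}}
  U36: {{p2,p5},{p2,p3,p5}}
  U45: {{p3,p4},{p3,p4,p6}}
  U56: {{p2,p3},{p1,p2,p3},{p2,p3,p5}}
  U124: {{p1,p4,p6}}
  U156: {{p1,p2,p3}}
  U235: {{p3,p5,p6}}
  U245: {{p3,p4,p6}}
  U356: {{p2,p3,p5}}
C dims 6,12,5; δ0: rk 5, SNF 1^5; δ1: rk 5, SNF 1^5
Ȟ^0 = (6 − 5) − 0 = 1, so Ȟ^0 ≅ Z
Ȟ^1 = (12 − 5) − 5 = 2, so Ȟ^1 ≅ Z^2
Ȟ^2 = (5 − 0) − 5 = 0, so Ȟ^2 ≅ 0

Ȟ^0(U;F) ≅ Z,  Ȟ^1(U;F) ≅ Z^2,  Ȟ^2(U;F) ≅ 0


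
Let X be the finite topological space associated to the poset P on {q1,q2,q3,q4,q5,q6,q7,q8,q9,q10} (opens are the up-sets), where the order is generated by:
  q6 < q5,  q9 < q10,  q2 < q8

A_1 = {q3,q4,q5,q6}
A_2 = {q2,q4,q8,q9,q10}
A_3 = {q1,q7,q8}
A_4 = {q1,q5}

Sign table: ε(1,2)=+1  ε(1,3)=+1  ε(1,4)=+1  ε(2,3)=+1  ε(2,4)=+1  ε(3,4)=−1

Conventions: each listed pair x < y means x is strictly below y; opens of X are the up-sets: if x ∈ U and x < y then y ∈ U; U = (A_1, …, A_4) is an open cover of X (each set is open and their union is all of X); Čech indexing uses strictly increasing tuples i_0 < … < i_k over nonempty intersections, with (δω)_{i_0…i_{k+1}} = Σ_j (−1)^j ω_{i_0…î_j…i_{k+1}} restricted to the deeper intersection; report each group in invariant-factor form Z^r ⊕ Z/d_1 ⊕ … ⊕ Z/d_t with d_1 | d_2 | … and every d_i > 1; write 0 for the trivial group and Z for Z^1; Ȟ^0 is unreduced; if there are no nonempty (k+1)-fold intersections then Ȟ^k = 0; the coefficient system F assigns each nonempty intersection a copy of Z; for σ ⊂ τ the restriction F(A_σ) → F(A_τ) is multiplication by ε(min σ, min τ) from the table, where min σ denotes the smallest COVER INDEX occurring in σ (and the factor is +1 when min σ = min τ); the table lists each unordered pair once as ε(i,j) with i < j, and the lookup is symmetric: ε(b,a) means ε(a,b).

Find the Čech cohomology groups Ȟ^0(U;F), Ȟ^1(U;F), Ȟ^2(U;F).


nerve of the cover:
  A12={q4} A14={q5} A23={q8} A34={q1}
C dims 4,4; δ0: rk 4, SNF 1^3·2
Ȟ^0 = (4 − 4) − 0 = 0, so Ȟ^0 ≅ 0
Ȟ^1 = (4 − 0) − 4 = 0 plus torsion [2], so Ȟ^1 ≅ Z/2
Ȟ^2 = (0 − 0) − 0 = 0, so Ȟ^2 ≅ 0

Ȟ^0(U;F) ≅ 0,  Ȟ^1(U;F) ≅ Z/2,  Ȟ^2(U;F) ≅ 0


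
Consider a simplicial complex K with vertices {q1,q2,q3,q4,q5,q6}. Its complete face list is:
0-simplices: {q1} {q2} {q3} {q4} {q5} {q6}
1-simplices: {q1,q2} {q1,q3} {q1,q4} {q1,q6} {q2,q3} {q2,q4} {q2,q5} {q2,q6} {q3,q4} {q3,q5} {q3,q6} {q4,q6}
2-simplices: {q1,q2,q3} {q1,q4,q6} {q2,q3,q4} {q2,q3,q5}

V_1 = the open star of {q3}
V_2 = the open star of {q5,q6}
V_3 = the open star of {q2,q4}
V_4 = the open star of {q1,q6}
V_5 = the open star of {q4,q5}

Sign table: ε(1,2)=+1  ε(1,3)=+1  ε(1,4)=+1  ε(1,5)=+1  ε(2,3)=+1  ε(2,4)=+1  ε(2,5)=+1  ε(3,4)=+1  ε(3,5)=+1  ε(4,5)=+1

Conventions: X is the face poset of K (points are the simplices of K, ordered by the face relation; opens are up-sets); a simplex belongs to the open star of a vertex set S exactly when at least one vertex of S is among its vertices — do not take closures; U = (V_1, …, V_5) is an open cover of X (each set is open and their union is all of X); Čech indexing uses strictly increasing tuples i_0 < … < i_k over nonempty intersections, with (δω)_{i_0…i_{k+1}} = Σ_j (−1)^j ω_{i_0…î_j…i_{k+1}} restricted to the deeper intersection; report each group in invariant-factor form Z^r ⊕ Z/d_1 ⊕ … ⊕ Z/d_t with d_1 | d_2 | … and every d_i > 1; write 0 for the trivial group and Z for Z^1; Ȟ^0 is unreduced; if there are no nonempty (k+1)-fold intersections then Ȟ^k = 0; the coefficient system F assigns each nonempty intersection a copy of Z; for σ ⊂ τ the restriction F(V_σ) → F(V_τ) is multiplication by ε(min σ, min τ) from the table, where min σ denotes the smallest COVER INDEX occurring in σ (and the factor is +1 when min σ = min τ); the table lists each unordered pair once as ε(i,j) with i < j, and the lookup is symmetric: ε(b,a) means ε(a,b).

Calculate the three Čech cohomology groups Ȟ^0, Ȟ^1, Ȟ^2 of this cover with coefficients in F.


nonempty intersections:
  V1={{q3},{q1,q3},{q2,q3},{q3,q4},{q3,q5},{q3,q6},{q1,q2,q3},{q2,q3,q4},{q2,q3,q5}} V2={{q5},{q6},{q1,q6},{q2,q5},{q2,q6},{q3,q5},{q3,q6},{q4,q6},{q1,q4,q6},{q2,q3,q5}} V3={{q2},{q4},{q1,q2},{q1,q4},{q2,q3},{q2,q4},{q2,q5},{q2,q6},{q3,q4},{q4,q6},{q1,q2,q3},{q1,q4,q6},{q2,q3,q4},{q2,q3,q5}} V4={{q1},{q6},{q1,q2},{q1,q3},{q1,q4},{q1,q6},{q2,q6},{q3,q6},{q4,q6},{q1,q2,q3},{q1,q4,q6}} V5={{q4},{q5},{q1,q4},{q2,q4},{q2,q5},{q3,q4},{q3,q5},{q4,q6},{q1,q4,q6},{q2,q3,q4},{q2,q3,q5}}
  V12={{q3,q5},{q3,q6},{q2,q3,q5}} V13={{q2,q3},{q3,q4},{q1,q2,q3},{q2,q3,q4},{q2,q3,q5}} V14={{q1,q3},{q3,q6},{q1,q2,q3}} V15={{q3,q4},{q3,q5},{q2,q3,q4},{q2,q3,q5}} V23={{q2,q5},{q2,q6},{q4,q6},{q1,q4,q6},{q2,q3,q5}} V24={{q6},{q1,q6},{q2,q6},{q3,q6},{q4,q6},{q1,q4,q6}} V25={{q5},{q2,q5},{q3,q5},{q4,q6},{q1,q4,q6},{q2,q3,q5}} V34={{q1,q2},{q1,q4},{q2,q6},{q4,q6},{q1,q2,q3},{q1,q4,q6}} V35={{q4},{q1,q4},{q2,q4},{q2,q5},{q3,q4},{q4,q6},{q1,q4,q6},{q2,q3,q4},{q2,q3,q5}} V45={{q1,q4},{q4,q6},{q1,q4,q6}}
  V123={{q2,q3,q5}} V124={{q3,q6}} V125={{q3,q5},{q2,q3,q5}} V134={{q1,q2,q3}} V135={{q3,q4},{q2,q3,q4},{q2,q3,q5}} V234={{q2,q6},{q4,q6},{q1,q4,q6}} V235={{q2,q5},{q4,q6},{q1,q4,q6},{q2,q3,q5}} V245={{q4,q6},{q1,q4,q6}} V345={{q1,q4},{q4,q6},{q1,q4,q6}}
  V1235={{q2,q3,q5}} V2345={{q4,q6},{q1,q4,q6}}
C dims 5,10,9,2; δ0: rk 4, SNF 1^4; δ1: rk 6, SNF 1^6; δ2: rk 2, SNF 1^2
Ȟ^0: (5−4)−0=1 ⇒ Z
Ȟ^1: (10−6)−4=0 ⇒ 0
Ȟ^2: (9−2)−6=1 ⇒ Z

Ȟ^0 = Z, Ȟ^1 = 0, Ȟ^2 = Z


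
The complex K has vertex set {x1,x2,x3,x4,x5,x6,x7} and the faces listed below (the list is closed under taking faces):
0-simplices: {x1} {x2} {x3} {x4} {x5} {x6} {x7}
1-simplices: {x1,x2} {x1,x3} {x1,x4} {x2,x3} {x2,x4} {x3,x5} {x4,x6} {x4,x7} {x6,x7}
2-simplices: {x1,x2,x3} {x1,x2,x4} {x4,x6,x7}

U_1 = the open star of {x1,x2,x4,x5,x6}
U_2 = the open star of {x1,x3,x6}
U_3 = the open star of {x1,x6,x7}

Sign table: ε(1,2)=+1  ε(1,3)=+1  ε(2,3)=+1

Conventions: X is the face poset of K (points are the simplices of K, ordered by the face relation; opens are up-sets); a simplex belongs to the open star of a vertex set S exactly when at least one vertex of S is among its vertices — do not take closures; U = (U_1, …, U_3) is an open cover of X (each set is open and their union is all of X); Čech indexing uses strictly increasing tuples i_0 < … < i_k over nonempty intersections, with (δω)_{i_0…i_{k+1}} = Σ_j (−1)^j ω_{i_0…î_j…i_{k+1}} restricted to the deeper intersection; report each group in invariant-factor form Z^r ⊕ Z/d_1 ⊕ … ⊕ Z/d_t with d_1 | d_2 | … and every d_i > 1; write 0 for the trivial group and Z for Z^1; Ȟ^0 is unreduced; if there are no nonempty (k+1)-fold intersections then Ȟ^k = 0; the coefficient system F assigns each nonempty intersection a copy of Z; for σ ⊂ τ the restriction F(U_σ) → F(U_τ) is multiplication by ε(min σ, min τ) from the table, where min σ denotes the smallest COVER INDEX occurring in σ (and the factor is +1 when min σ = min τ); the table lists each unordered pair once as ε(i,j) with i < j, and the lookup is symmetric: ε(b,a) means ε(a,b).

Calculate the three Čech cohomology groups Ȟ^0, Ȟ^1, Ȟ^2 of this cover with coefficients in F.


Ȟ^0(U;F) ≅ Z, Ȟ^1(U;F) ≅ 0 and Ȟ^2(U;F) ≅ 0

nonempty intersections:
  U1={{x1},{x2},{x4},{x5},{x6},{x1,x2},{x1,x3},{x1,x4},{x2,x3},{x2,x4},{x3,x5},{x4,x6},{x4,x7},{x6,x7},{x1,x2,x3},{x1,x2,x4},{x4,x6,x7}} U2={{x1},{x3},{x6},{x1,x2},{x1,x3},{x1,x4},{x2,x3},{x3,x5},{x4,x6},{x6,x7},{x1,x2,x3},{x1,x2,x4},{x4,x6,x7}} U3={{x1},{x6},{x7},{x1,x2},{x1,x3},{x1,x4},{x4,x6},{x4,x7},{x6,x7},{x1,x2,x3},{x1,x2,x4},{x4,x6,x7}}
  U12={{x1},{x6},{x1,x2},{x1,x3},{x1,x4},{x2,x3},{x3,x5},{x4,x6},{x6,x7},{x1,x2,x3},{x1,x2,x4},{x4,x6,x7}} U13={{x1},{x6},{x1,x2},{x1,x3},{x1,x4},{x4,x6},{x4,x7},{x6,x7},{x1,x2,x3},{x1,x2,x4},{x4,x6,x7}} U23={{x1},{x6},{x1,x2},{x1,x3},{x1,x4},{x4,x6},{x6,x7},{x1,x2,x3},{x1,x2,x4},{x4,x6,x7}}
  U123={{x1},{x6},{x1,x2},{x1,x3},{x1,x4},{x4,x6},{x6,x7},{x1,x2,x3},{x1,x2,x4},{x4,x6,x7}}
C dims 3,3,1; δ0: rk 2, SNF 1^2; δ1: rk 1, SNF 1^1
Ȟ^0: (3−2)−0=1 ⇒ Z
Ȟ^1: (3−1)−2=0 ⇒ 0
Ȟ^2: (1−0)−1=0 ⇒ 0


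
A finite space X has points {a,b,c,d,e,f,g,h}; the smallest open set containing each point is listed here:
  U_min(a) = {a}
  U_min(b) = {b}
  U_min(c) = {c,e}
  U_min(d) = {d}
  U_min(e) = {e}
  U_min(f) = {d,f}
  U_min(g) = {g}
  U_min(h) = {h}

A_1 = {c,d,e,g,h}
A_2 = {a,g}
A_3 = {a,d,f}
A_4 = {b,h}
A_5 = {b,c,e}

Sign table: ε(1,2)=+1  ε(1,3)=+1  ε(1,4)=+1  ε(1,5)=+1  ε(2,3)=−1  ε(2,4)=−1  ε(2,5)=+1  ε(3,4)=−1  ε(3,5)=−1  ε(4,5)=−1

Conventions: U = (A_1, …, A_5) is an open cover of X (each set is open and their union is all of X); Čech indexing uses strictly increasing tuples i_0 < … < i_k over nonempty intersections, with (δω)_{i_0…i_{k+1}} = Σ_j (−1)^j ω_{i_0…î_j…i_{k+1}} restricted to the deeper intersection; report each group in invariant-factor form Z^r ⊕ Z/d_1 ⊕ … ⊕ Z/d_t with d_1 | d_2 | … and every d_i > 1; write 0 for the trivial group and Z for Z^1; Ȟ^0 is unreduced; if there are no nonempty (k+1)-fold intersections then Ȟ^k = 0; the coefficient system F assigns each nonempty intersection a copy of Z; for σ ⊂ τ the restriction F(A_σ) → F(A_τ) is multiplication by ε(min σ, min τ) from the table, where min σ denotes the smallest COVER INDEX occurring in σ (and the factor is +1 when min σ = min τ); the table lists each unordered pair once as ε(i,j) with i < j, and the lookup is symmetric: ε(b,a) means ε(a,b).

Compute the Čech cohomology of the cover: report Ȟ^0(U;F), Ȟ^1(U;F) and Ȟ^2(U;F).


Ȟ^0 ≅ 0,  Ȟ^1 ≅ Z ⊕ Z/2,  Ȟ^2 ≅ 0

nonempty overlaps:
  A12={g} A13={d} A14={h} A15={c,e} A23={a} A45={b}
C dims 5,6; δ0: rk 5, SNF 1^4·2
degree 0: 5−5−0 = 0 → Ȟ^0 ≅ 0
degree 1: 6−0−5 = 1 plus torsion [2] → Ȟ^1 ≅ Z ⊕ Z/2
degree 2: 0−0−0 = 0 → Ȟ^2 ≅ 0


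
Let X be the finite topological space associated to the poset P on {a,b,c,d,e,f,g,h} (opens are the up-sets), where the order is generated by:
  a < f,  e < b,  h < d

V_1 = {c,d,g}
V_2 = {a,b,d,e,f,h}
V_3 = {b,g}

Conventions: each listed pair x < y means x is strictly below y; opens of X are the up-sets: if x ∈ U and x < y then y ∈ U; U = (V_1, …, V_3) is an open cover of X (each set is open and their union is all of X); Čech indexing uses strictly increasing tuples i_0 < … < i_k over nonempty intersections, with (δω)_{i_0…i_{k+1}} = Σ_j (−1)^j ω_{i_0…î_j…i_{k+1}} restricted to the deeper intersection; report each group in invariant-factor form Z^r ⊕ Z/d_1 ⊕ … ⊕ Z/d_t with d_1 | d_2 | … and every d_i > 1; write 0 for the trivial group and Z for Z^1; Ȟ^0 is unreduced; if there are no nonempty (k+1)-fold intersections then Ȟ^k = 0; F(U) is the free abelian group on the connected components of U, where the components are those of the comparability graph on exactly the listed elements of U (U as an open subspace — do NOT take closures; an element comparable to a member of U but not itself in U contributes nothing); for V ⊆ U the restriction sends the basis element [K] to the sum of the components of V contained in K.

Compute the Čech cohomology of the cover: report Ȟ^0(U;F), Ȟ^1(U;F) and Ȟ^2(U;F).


Ȟ^0 = Z^5, Ȟ^1 = 0, Ȟ^2 = 0

nonempty intersections:
  V12={d} V13={g} V23={b}
components per intersection:
  V1: {c} {d} {g}
  V2: {a,f} {b,e} {d,h}
  V3: {b} {g}
  V12: {d}
  V13: {g}
  V23: {b}
C dims 8,3; δ0: rk 3, SNF 1^3
Ȟ^0: (8−3)−0=5 ⇒ Z^5
Ȟ^1: (3−0)−3=0 ⇒ 0
Ȟ^2: (0−0)−0=0 ⇒ 0


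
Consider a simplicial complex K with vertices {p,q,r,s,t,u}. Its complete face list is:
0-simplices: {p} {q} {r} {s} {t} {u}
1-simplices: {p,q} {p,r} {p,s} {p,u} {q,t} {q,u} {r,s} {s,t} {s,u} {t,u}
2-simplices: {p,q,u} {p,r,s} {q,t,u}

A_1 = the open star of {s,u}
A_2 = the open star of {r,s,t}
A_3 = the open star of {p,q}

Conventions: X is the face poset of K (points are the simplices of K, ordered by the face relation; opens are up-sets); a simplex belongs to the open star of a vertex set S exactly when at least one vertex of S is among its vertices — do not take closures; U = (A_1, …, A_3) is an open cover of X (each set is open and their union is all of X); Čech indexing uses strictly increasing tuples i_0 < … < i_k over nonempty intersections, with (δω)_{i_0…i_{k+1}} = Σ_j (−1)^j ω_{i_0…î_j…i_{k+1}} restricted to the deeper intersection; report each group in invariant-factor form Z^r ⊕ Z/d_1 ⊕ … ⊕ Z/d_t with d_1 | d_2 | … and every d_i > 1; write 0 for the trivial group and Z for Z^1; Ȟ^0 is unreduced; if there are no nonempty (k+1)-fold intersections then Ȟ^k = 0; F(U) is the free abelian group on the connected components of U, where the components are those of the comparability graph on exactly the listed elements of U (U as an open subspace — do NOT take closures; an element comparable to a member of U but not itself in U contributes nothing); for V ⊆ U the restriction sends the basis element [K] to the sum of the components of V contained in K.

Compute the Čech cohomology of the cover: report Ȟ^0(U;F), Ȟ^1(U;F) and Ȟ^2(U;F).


Ȟ^0 ≅ Z,  Ȟ^1 ≅ Z^2,  Ȟ^2 ≅ 0

nerve simplices:
  A1={{s},{u},{p,s},{p,u},{q,u},{r,s},{s,t},{s,u},{t,u},{p,q,u},{p,r,s},{q,t,u}} A2={{r},{s},{t},{p,r},{p,s},{q,t},{r,s},{s,t},{s,u},{t,u},{p,r,s},{q,t,u}} A3={{p},{q},{p,q},{p,r},{p,s},{p,u},{q,t},{q,u},{p,q,u},{p,r,s},{q,t,u}}
  A12={{s},{p,s},{r,s},{s,t},{s,u},{t,u},{p,r,s},{q,t,u}} A13={{p,s},{p,u},{q,u},{p,q,u},{p,r,s},{q,t,u}} A23={{p,r},{p,s},{q,t},{p,r,s},{q,t,u}}
  A123={{p,s},{p,r,s},{q,t,u}}
components per intersection:
  A1: {{s},{u},{p,s},{p,u},{q,u},{r,s},{s,t},{s,u},{t,u},{p,q,u},{p,r,s},{q,t,u}}
  A2: {{r},{s},{t},{p,r},{p,s},{q,t},{r,s},{s,t},{s,u},{t,u},{p,r,s},{q,t,u}}
  A3: {{p},{q},{p,q},{p,r},{p,s},{p,u},{q,t},{q,u},{p,q,u},{p,r,s},{q,t,u}}
  A12: {{s},{p,s},{r,s},{s,t},{s,u},{p,r,s}} {{t,u},{q,t,u}}
  A13: {{p,s},{p,r,s}} {{p,u},{q,u},{p,q,u},{q,t,u}}
  A23: {{p,r},{p,s},{p,r,s}} {{q,t},{q,t,u}}
  A123: {{p,s},{p,r,s}} {{q,t,u}}
C dims 3,6,2; δ0: rk 2, SNF 1^2; δ1: rk 2, SNF 1^2
degree 0: 3−2−0 = 1 → Ȟ^0 ≅ Z
degree 1: 6−2−2 = 2 → Ȟ^1 ≅ Z^2
degree 2: 2−0−2 = 0 → Ȟ^2 ≅ 0


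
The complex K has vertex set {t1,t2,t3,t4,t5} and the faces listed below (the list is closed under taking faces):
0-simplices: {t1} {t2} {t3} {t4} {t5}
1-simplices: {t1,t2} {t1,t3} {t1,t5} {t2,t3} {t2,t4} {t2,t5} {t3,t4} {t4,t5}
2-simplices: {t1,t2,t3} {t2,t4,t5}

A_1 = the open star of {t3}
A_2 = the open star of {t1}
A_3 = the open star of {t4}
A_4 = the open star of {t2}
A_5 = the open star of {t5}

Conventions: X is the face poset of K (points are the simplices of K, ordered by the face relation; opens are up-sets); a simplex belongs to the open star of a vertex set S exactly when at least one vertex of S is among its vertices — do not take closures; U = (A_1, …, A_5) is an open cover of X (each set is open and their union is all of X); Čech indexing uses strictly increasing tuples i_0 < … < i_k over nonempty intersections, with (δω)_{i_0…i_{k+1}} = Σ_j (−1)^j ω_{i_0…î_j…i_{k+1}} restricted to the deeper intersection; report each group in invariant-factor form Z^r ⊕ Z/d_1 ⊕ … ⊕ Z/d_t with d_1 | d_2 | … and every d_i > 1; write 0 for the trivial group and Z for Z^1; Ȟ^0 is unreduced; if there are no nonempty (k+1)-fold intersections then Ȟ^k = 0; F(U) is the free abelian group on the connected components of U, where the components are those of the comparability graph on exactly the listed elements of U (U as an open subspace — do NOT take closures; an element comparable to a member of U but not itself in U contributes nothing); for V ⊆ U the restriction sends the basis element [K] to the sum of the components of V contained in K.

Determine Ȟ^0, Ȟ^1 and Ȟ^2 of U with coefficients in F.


nonempty intersections:
  A1={{t3},{t1,t3},{t2,t3},{t3,t4},{t1,t2,t3}} A2={{t1},{t1,t2},{t1,t3},{t1,t5},{t1,t2,t3}} A3={{t4},{t2,t4},{t3,t4},{t4,t5},{t2,t4,t5}} A4={{t2},{t1,t2},{t2,t3},{t2,t4},{t2,t5},{t1,t2,t3},{t2,t4,t5}} A5={{t5},{t1,t5},{t2,t5},{t4,t5},{t2,t4,t5}}
  A12={{t1,t3},{t1,t2,t3}} A13={{t3,t4}} A14={{t2,t3},{t1,t2,t3}} A24={{t1,t2},{t1,t2,t3}} A25={{t1,t5}} A34={{t2,t4},{t2,t4,t5}} A35={{t4,t5},{t2,t4,t5}} A45={{t2,t5},{t2,t4,t5}}
  A124={{t1,t2,t3}} A345={{t2,t4,t5}}
components per intersection:
  A1: {{t3},{t1,t3},{t2,t3},{t3,t4},{t1,t2,t3}}
  A2: {{t1},{t1,t2},{t1,t3},{t1,t5},{t1,t2,t3}}
  A3: {{t4},{t2,t4},{t3,t4},{t4,t5},{t2,t4,t5}}
  A4: {{t2},{t1,t2},{t2,t3},{t2,t4},{t2,t5},{t1,t2,t3},{t2,t4,t5}}
  A5: {{t5},{t1,t5},{t2,t5},{t4,t5},{t2,t4,t5}}
  A12: {{t1,t3},{t1,t2,t3}}
  A13: {{t3,t4}}
  A14: {{t2,t3},{t1,t2,t3}}
  A24: {{t1,t2},{t1,t2,t3}}
  A25: {{t1,t5}}
  A34: {{t2,t4},{t2,t4,t5}}
  A35: {{t4,t5},{t2,t4,t5}}
  A45: {{t2,t5},{t2,t4,t5}}
  A124: {{t1,t2,t3}}
  A345: {{t2,t4,t5}}
C dims 5,8,2; δ0: rk 4, SNF 1^4; δ1: rk 2, SNF 1^2
Ȟ^0: (5−4)−0=1 ⇒ Z
Ȟ^1: (8−2)−4=2 ⇒ Z^2
Ȟ^2: (2−0)−2=0 ⇒ 0

Ȟ^0(U;F) ≅ Z, Ȟ^1(U;F) ≅ Z^2 and Ȟ^2(U;F) ≅ 0


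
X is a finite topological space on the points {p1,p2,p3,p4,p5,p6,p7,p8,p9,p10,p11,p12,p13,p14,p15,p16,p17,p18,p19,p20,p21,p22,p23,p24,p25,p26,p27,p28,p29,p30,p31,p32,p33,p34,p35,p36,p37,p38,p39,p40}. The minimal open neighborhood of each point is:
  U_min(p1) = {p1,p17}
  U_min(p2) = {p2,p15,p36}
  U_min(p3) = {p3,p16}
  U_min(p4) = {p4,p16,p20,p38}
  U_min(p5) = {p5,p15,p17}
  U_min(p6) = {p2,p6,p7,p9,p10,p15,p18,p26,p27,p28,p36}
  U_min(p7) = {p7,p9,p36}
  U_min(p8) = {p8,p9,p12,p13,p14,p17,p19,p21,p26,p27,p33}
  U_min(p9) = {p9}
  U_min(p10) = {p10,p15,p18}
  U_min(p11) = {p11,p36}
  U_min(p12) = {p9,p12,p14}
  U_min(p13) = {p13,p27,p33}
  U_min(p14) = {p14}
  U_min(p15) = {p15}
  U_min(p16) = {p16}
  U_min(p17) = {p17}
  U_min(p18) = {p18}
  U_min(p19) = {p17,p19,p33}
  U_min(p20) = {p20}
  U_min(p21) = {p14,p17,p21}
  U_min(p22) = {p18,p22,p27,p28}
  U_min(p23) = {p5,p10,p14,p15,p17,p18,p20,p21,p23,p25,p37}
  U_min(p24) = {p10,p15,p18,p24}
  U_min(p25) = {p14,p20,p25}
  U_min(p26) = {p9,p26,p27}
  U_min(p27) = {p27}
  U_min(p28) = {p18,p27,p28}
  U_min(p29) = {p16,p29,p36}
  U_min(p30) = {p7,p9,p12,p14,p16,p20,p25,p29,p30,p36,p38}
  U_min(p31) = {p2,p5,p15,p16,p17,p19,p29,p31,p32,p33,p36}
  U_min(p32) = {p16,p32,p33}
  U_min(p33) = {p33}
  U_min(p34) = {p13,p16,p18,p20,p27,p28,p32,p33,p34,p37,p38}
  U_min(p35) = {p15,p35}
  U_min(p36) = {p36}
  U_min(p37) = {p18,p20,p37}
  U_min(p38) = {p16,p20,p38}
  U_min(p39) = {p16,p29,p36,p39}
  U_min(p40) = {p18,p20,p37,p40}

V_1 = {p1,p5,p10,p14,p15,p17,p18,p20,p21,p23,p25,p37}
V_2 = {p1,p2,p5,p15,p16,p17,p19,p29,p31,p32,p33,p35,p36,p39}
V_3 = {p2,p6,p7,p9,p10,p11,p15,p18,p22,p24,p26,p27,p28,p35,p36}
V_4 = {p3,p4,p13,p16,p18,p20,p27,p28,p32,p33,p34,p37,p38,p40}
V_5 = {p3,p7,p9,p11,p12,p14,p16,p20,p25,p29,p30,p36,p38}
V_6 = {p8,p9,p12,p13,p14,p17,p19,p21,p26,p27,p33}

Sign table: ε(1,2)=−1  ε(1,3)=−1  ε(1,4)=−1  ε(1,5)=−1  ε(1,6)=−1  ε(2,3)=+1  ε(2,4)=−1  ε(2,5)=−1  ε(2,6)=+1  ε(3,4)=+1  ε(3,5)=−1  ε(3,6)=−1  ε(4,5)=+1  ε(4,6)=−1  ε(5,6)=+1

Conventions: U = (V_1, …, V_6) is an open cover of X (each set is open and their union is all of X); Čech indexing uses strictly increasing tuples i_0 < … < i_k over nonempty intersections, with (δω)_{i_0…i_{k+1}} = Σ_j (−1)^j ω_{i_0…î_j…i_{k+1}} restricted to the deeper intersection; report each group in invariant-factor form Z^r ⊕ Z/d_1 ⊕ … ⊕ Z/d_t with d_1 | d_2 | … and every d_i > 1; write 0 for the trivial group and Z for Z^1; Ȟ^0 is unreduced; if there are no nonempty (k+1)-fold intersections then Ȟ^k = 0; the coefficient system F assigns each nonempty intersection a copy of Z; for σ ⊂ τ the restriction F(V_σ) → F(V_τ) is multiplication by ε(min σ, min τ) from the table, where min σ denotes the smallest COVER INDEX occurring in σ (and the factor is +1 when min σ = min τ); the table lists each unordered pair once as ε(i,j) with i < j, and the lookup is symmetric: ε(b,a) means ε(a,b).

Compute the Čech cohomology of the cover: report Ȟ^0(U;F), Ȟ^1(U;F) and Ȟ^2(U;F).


nerve simplices:
  V12={p1,p5,p15,p17} V13={p10,p15,p18} V14={p18,p20,p37} V15={p14,p20,p25} V16={p14,p17,p21} V23={p2,p15,p35,p36} V24={p16,p32,p33} V25={p16,p29,p36} V26={p17,p19,p33} V34={p18,p27,p28} V35={p7,p9,p11,p36} V36={p9,p26,p27} V45={p3,p16,p20,p38} V46={p13,p27,p33} V56={p9,p12,p14}
  V123={p15} V126={p17} V134={p18} V145={p20} V156={p14} V235={p36} V245={p16} V246={p33} V346={p27} V356={p9}
C dims 6,15,10; δ0: rk 6, SNF 1^5·2; δ1: rk 9, SNF 1^9
degree 0: 6−6−0 = 0 → Ȟ^0 ≅ 0
degree 1: 15−9−6 = 0 plus torsion [2] → Ȟ^1 ≅ Z/2
degree 2: 10−0−9 = 1 → Ȟ^2 ≅ Z

Ȟ^0 = 0, Ȟ^1 = Z/2 and Ȟ^2 = Z


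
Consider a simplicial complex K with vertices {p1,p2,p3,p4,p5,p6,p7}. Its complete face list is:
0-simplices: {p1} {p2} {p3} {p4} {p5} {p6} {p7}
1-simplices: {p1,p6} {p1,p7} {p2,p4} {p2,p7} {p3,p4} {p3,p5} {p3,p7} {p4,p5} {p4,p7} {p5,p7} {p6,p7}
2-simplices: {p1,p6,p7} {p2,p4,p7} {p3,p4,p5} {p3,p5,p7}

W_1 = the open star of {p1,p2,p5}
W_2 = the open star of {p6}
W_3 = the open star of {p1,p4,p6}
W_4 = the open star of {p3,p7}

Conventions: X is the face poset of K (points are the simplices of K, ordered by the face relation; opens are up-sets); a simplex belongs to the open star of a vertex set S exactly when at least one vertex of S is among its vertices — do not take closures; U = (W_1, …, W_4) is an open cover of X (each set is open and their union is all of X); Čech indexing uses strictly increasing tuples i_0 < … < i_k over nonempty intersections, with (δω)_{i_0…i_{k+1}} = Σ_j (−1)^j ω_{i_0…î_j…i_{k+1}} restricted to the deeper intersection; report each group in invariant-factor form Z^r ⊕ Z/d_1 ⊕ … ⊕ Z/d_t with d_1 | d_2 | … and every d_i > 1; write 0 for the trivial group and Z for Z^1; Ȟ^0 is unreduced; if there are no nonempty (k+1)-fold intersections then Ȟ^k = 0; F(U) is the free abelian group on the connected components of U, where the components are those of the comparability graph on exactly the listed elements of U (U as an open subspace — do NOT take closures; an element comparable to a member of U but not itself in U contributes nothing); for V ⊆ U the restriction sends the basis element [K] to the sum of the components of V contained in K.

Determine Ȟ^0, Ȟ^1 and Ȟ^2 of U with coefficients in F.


Ȟ^0 ≅ Z, Ȟ^1 ≅ Z and Ȟ^2 ≅ 0

intersection data:
  W1={{p1},{p2},{p5},{p1,p6},{p1,p7},{p2,p4},{p2,p7},{p3,p5},{p4,p5},{p5,p7},{p1,p6,p7},{p2,p4,p7},{p3,p4,p5},{p3,p5,p7}} W2={{p6},{p1,p6},{p6,p7},{p1,p6,p7}} W3={{p1},{p4},{p6},{p1,p6},{p1,p7},{p2,p4},{p3,p4},{p4,p5},{p4,p7},{p6,p7},{p1,p6,p7},{p2,p4,p7},{p3,p4,p5}} W4={{p3},{p7},{p1,p7},{p2,p7},{p3,p4},{p3,p5},{p3,p7},{p4,p7},{p5,p7},{p6,p7},{p1,p6,p7},{p2,p4,p7},{p3,p4,p5},{p3,p5,p7}}
  W12={{p1,p6},{p1,p6,p7}} W13={{p1},{p1,p6},{p1,p7},{p2,p4},{p4,p5},{p1,p6,p7},{p2,p4,p7},{p3,p4,p5}} W14={{p1,p7},{p2,p7},{p3,p5},{p5,p7},{p1,p6,p7},{p2,p4,p7},{p3,p4,p5},{p3,p5,p7}} W23={{p6},{p1,p6},{p6,p7},{p1,p6,p7}} W24={{p6,p7},{p1,p6,p7}} W34={{p1,p7},{p3,p4},{p4,p7},{p6,p7},{p1,p6,p7},{p2,p4,p7},{p3,p4,p5}}
  W123={{p1,p6},{p1,p6,p7}} W124={{p1,p6,p7}} W134={{p1,p7},{p1,p6,p7},{p2,p4,p7},{p3,p4,p5}} W234={{p6,p7},{p1,p6,p7}}
  W1234={{p1,p6,p7}}
components per intersection:
  W1: {{p1},{p1,p6},{p1,p7},{p1,p6,p7}} {{p2},{p2,p4},{p2,p7},{p2,p4,p7}} {{p5},{p3,p5},{p4,p5},{p5,p7},{p3,p4,p5},{p3,p5,p7}}
  W2: {{p6},{p1,p6},{p6,p7},{p1,p6,p7}}
  W3: {{p1},{p6},{p1,p6},{p1,p7},{p6,p7},{p1,p6,p7}} {{p4},{p2,p4},{p3,p4},{p4,p5},{p4,p7},{p2,p4,p7},{p3,p4,p5}}
  W4: {{p3},{p7},{p1,p7},{p2,p7},{p3,p4},{p3,p5},{p3,p7},{p4,p7},{p5,p7},{p6,p7},{p1,p6,p7},{p2,p4,p7},{p3,p4,p5},{p3,p5,p7}}
  W12: {{p1,p6},{p1,p6,p7}}
  W13: {{p1},{p1,p6},{p1,p7},{p1,p6,p7}} {{p2,p4},{p2,p4,p7}} {{p4,p5},{p3,p4,p5}}
  W14: {{p1,p7},{p1,p6,p7}} {{p2,p7},{p2,p4,p7}} {{p3,p5},{p5,p7},{p3,p4,p5},{p3,p5,p7}}
  W23: {{p6},{p1,p6},{p6,p7},{p1,p6,p7}}
  W24: {{p6,p7},{p1,p6,p7}}
  W34: {{p1,p7},{p6,p7},{p1,p6,p7}} {{p3,p4},{p3,p4,p5}} {{p4,p7},{p2,p4,p7}}
  W123: {{p1,p6},{p1,p6,p7}}
  W124: {{p1,p6,p7}}
  W134: {{p1,p7},{p1,p6,p7}} {{p2,p4,p7}} {{p3,p4,p5}}
  W234: {{p6,p7},{p1,p6,p7}}
  W1234: {{p1,p6,p7}}
C dims 7,12,6,1; δ0: rk 6, SNF 1^6; δ1: rk 5, SNF 1^5; δ2: rk 1, SNF 1^1
Ȟ^0 = (7 − 6) − 0 = 1, so Ȟ^0 ≅ Z
Ȟ^1 = (12 − 5) − 6 = 1, so Ȟ^1 ≅ Z
Ȟ^2 = (6 − 1) − 5 = 0, so Ȟ^2 ≅ 0


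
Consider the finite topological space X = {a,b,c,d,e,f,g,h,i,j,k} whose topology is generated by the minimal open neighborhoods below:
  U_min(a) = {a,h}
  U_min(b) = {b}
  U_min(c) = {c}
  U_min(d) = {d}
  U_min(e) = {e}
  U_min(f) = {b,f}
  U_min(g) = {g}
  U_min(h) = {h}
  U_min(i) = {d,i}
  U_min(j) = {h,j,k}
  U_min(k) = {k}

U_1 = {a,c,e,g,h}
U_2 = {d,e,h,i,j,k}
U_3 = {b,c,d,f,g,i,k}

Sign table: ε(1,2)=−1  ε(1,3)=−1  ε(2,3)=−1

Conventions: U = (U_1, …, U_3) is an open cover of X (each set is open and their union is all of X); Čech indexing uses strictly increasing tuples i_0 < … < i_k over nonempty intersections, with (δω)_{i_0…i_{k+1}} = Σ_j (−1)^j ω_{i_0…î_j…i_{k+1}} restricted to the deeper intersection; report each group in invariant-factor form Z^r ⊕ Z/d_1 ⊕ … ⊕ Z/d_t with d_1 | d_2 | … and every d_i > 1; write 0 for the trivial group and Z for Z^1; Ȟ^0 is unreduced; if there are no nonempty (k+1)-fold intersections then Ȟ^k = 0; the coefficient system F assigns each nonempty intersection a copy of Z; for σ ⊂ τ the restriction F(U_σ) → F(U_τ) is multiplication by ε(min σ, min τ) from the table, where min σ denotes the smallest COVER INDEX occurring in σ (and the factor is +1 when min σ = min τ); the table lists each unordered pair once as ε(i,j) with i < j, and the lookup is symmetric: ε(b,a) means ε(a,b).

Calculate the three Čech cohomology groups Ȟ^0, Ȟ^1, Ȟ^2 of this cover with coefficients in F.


Ȟ^0(U;F) ≅ 0; Ȟ^1(U;F) ≅ Z/2; Ȟ^2(U;F) ≅ 0

intersection data:
  U12={e,h} U13={c,g} U23={d,i,k}
C dims 3,3; δ0: rk 3, SNF 1^2·2
Ȟ^0 = (3 − 3) − 0 = 0, so Ȟ^0 ≅ 0
Ȟ^1 = (3 − 0) − 3 = 0 plus torsion [2], so Ȟ^1 ≅ Z/2
Ȟ^2 = (0 − 0) − 0 = 0, so Ȟ^2 ≅ 0
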